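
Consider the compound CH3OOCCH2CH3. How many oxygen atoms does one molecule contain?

2

Atom tally by fragment:
  CH3OOCCH2 → C:3 H:5 O:2
  CH3 → C:1 H:3
Element totals:
  C: 4
  H: 8
  O: 2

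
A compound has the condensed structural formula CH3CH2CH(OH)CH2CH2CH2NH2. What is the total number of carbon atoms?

6

Element totals:
  C: 6
  H: 15
  N: 1
  O: 1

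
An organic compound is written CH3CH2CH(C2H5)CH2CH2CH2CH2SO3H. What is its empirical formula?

Element totals:
  C: 9
  H: 20
  O: 3
  S: 1
Molecular formula: C9H20O3S.
gcd of subscripts (9, 20, 3, 1) = 1, so the empirical formula equals the molecular formula.

C9H20O3S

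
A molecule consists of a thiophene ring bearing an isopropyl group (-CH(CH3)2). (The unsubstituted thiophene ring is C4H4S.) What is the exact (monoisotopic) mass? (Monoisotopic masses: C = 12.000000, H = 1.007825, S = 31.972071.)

126.0503

Atom tally by fragment:
  thiophene ring core → C:4 H:4 S:1
  (− 1 ring H displaced by substituents)
  + CH(CH3)2 → C:3 H:7
Element totals:
  C: 7
  H: 10
  S: 1
Molecular formula: C7H10S.
  M = 7(12.0) + 10(1.007825) + 31.972071
    = 84.000000 + 10.078250 + 31.972071 = 126.050321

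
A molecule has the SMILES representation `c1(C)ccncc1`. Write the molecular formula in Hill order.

C6H7N

Atom tally by fragment:
  pyridine ring core → C:5 H:5 N:1
  (− 1 ring H displaced by substituents)
  + CH3 → C:1 H:3
Element totals:
  C: 6
  H: 7
  N: 1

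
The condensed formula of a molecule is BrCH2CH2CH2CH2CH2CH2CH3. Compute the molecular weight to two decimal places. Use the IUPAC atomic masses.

179.10 g/mol

Atom tally by fragment:
  BrCH2 → C:1 H:2 Br:1
  CH2 → C:1 H:2
  CH2 → C:1 H:2
  CH2 → C:1 H:2
  CH2 → C:1 H:2
  CH2 → C:1 H:2
  CH3 → C:1 H:3
Element totals:
  C: 7
  H: 15
  Br: 1
Molecular formula: C7H15Br.
  M = 7(12.011) + 15(1.008) + 79.904
    = 84.077 + 15.120 + 79.904 = 179.101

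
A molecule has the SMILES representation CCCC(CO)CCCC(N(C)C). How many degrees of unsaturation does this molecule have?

0

Atom tally by fragment:
  CH3 → C:1 H:3
  CH2 → C:1 H:2
  CH2 → C:1 H:2
  CH(CH2OH) → C:2 H:4 O:1
  CH2 → C:1 H:2
  CH2 → C:1 H:2
  CH2 → C:1 H:2
  CH2N(CH3)2 → C:3 H:8 N:1
Element totals:
  C: 11
  H: 25
  N: 1
  O: 1
Molecular formula: C11H25NO.
DoU = (2C + 2 + N − H − X) / 2 = (2·11 + 2 + 1 − 25 − 0) / 2 = 0.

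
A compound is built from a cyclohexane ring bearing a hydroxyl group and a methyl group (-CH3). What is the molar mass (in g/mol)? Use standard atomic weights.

114.19 g/mol

Atom tally by fragment:
  cyclohexane ring core → C:6 H:12
  (− 2 ring H displaced by substituents)
  + OH → O:1 H:1
  + CH3 → C:1 H:3
Element totals:
  C: 7
  H: 14
  O: 1
Molecular formula: C7H14O.
  M = 7(12.011) + 14(1.008) + 15.999
    = 84.077 + 14.112 + 15.999 = 114.188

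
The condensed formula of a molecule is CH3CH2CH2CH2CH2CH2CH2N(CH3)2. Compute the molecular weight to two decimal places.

Atom tally by fragment:
  CH3 → C:1 H:3
  CH2 → C:1 H:2
  CH2 → C:1 H:2
  CH2 → C:1 H:2
  CH2 → C:1 H:2
  CH2 → C:1 H:2
  CH2N(CH3)2 → C:3 H:8 N:1
Element totals:
  C: 9
  H: 21
  N: 1
Molecular formula: C9H21N.
  M = 9(12.011) + 21(1.008) + 14.007
    = 108.099 + 21.168 + 14.007 = 143.274

143.27 g/mol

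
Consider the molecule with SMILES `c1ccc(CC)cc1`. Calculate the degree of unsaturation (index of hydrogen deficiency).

Atom tally by fragment:
  benzene ring core → C:6 H:6
  (− 1 ring H displaced by substituents)
  + C2H5 → C:2 H:5
Element totals:
  C: 8
  H: 10
Molecular formula: C8H10.
DoU = (2C + 2 + N − H − X) / 2 = (2·8 + 2 + 0 − 10 − 0) / 2 = 4.

4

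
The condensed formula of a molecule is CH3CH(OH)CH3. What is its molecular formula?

C3H8O

Atom tally by fragment:
  CH3 → C:1 H:3
  CH(OH) → C:1 H:2 O:1
  CH3 → C:1 H:3
Element totals:
  C: 3
  H: 8
  O: 1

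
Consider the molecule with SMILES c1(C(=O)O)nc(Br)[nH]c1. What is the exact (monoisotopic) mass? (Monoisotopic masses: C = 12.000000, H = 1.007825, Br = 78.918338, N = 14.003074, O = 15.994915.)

Atom tally by fragment:
  imidazole ring core → C:3 H:4 N:2
  (− 2 ring H displaced by substituents)
  + COOH → C:1 H:1 O:2
  + Br → Br:1
Element totals:
  C: 4
  H: 3
  Br: 1
  N: 2
  O: 2
Molecular formula: C4H3BrN2O2.
  M = 4(12.0) + 3(1.007825) + 78.918338 + 2(14.003074) + 2(15.994915)
    = 48.000000 + 3.023475 + 78.918338 + 28.006148 + 31.989830 = 189.937791

189.9378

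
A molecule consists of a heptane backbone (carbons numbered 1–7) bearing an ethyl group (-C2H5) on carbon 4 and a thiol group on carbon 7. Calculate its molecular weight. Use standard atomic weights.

Atom tally by fragment:
  CH3 → C:1 H:3
  CH2 → C:1 H:2
  CH2 → C:1 H:2
  CH(C2H5) → C:3 H:6
  CH2 → C:1 H:2
  CH2 → C:1 H:2
  CH2SH → C:1 H:3 S:1
Element totals:
  C: 9
  H: 20
  S: 1
Molecular formula: C9H20S.
  M = 9(12.011) + 20(1.008) + 32.06
    = 108.099 + 20.160 + 32.060 = 160.319

160.32 g/mol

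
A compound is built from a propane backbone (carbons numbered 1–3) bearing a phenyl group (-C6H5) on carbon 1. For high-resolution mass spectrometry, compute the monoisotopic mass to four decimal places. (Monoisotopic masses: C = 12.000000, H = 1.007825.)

120.0939

Atom tally by fragment:
  C6H5CH2 → C:7 H:7
  CH2 → C:1 H:2
  CH3 → C:1 H:3
Element totals:
  C: 9
  H: 12
Molecular formula: C9H12.
  M = 9(12.0) + 12(1.007825)
    = 108.000000 + 12.093900 = 120.093900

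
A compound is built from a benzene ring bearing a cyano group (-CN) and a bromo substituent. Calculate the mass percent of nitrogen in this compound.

Atom tally by fragment:
  benzene ring core → C:6 H:6
  (− 2 ring H displaced by substituents)
  + CN → C:1 N:1
  + Br → Br:1
Element totals:
  C: 7
  H: 4
  Br: 1
  N: 1
Molecular formula: C7H4BrN.
Molar mass = 182.020 g/mol.
Mass from N: 1 × 14.007 = 14.007 g/mol.
%N = 14.007 / 182.020 × 100 = 7.70%.

7.70%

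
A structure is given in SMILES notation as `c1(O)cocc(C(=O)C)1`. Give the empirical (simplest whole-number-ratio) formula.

C2H2O

Atom tally by fragment:
  furan ring core → C:4 H:4 O:1
  (− 2 ring H displaced by substituents)
  + OH → O:1 H:1
  + COCH3 → C:2 H:3 O:1
Element totals:
  C: 6
  H: 6
  O: 3
Molecular formula: C6H6O3.
gcd of subscripts = 3; dividing each by 3:
  C: 6/3 = 2
  H: 6/3 = 2
  O: 3/3 = 1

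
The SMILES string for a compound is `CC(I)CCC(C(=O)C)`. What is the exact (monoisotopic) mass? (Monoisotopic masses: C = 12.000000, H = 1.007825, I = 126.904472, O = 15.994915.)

Atom tally by fragment:
  CH3 → C:1 H:3
  CH(I) → C:1 H:1 I:1
  CH2 → C:1 H:2
  CH2 → C:1 H:2
  CH2COCH3 → C:3 H:5 O:1
Element totals:
  C: 7
  H: 13
  I: 1
  O: 1
Molecular formula: C7H13IO.
  M = 7(12.0) + 13(1.007825) + 126.904472 + 15.994915
    = 84.000000 + 13.101725 + 126.904472 + 15.994915 = 240.001112

240.0011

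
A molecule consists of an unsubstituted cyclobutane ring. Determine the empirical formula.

Atom tally by fragment:
  cyclobutane ring core → C:4 H:8
Element totals:
  C: 4
  H: 8
Molecular formula: C4H8.
gcd of subscripts = 4; dividing each by 4:
  C: 4/4 = 1
  H: 8/4 = 2

CH2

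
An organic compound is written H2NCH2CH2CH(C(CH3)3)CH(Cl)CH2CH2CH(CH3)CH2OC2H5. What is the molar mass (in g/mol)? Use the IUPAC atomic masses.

277.88 g/mol

Atom tally by fragment:
  H2NCH2 → C:1 H:4 N:1
  CH2 → C:1 H:2
  CH(C(CH3)3) → C:5 H:10
  CH(Cl) → C:1 H:1 Cl:1
  CH2 → C:1 H:2
  CH2 → C:1 H:2
  CH(CH3) → C:2 H:4
  CH2OC2H5 → C:3 H:7 O:1
Element totals:
  C: 15
  H: 32
  Cl: 1
  N: 1
  O: 1
Molecular formula: C15H32ClNO.
  M = 15(12.011) + 32(1.008) + 35.45 + 14.007 + 15.999
    = 180.165 + 32.256 + 35.450 + 14.007 + 15.999 = 277.877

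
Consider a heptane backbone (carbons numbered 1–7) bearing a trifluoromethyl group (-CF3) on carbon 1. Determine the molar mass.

Atom tally by fragment:
  F3CCH2 → C:2 H:2 F:3
  CH2 → C:1 H:2
  CH2 → C:1 H:2
  CH2 → C:1 H:2
  CH2 → C:1 H:2
  CH2 → C:1 H:2
  CH3 → C:1 H:3
Element totals:
  C: 8
  H: 15
  F: 3
Molecular formula: C8H15F3.
  M = 8(12.011) + 15(1.008) + 3(18.998)
    = 96.088 + 15.120 + 56.994 = 168.202

168.20 g/mol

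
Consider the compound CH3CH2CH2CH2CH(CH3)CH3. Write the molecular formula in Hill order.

Atom tally by fragment:
  CH3 → C:1 H:3
  CH2 → C:1 H:2
  CH2 → C:1 H:2
  CH2 → C:1 H:2
  CH(CH3) → C:2 H:4
  CH3 → C:1 H:3
Element totals:
  C: 7
  H: 16

C7H16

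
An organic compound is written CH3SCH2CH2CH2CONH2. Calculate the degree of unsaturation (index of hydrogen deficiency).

1

Atom tally by fragment:
  CH3SCH2 → C:2 H:5 S:1
  CH2 → C:1 H:2
  CH2CONH2 → C:2 H:4 O:1 N:1
Element totals:
  C: 5
  H: 11
  N: 1
  O: 1
  S: 1
Molecular formula: C5H11NOS.
DoU = (2C + 2 + N − H − X) / 2 = (2·5 + 2 + 1 − 11 − 0) / 2 = 1.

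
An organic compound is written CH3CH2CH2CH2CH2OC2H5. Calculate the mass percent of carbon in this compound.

72.35%

Atom tally by fragment:
  CH3 → C:1 H:3
  CH2 → C:1 H:2
  CH2 → C:1 H:2
  CH2 → C:1 H:2
  CH2OC2H5 → C:3 H:7 O:1
Element totals:
  C: 7
  H: 16
  O: 1
Molecular formula: C7H16O.
Molar mass = 116.204 g/mol.
Mass from C: 7 × 12.011 = 84.077 g/mol.
%C = 84.077 / 116.204 × 100 = 72.35%.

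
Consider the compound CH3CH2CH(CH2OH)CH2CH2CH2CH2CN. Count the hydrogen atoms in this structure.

17

Atom tally by fragment:
  CH3 → C:1 H:3
  CH2 → C:1 H:2
  CH(CH2OH) → C:2 H:4 O:1
  CH2 → C:1 H:2
  CH2 → C:1 H:2
  CH2 → C:1 H:2
  CH2CN → C:2 H:2 N:1
Element totals:
  C: 9
  H: 17
  N: 1
  O: 1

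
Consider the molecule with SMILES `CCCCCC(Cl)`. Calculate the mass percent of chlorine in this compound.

29.39%

Atom tally by fragment:
  CH3 → C:1 H:3
  CH2 → C:1 H:2
  CH2 → C:1 H:2
  CH2 → C:1 H:2
  CH2 → C:1 H:2
  CH2Cl → C:1 H:2 Cl:1
Element totals:
  C: 6
  H: 13
  Cl: 1
Molecular formula: C6H13Cl.
Molar mass = 120.620 g/mol.
Mass from Cl: 1 × 35.45 = 35.450 g/mol.
%Cl = 35.450 / 120.620 × 100 = 29.39%.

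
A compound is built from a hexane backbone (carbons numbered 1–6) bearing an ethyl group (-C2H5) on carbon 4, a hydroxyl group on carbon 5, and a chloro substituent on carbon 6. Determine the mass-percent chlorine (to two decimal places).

21.53%

Atom tally by fragment:
  CH3 → C:1 H:3
  CH2 → C:1 H:2
  CH2 → C:1 H:2
  CH(C2H5) → C:3 H:6
  CH(OH) → C:1 H:2 O:1
  CH2Cl → C:1 H:2 Cl:1
Element totals:
  C: 8
  H: 17
  Cl: 1
  O: 1
Molecular formula: C8H17ClO.
Molar mass = 164.673 g/mol.
Mass from Cl: 1 × 35.45 = 35.450 g/mol.
%Cl = 35.450 / 164.673 × 100 = 21.53%.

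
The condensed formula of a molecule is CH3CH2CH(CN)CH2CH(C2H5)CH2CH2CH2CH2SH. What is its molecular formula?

Atom tally by fragment:
  CH3 → C:1 H:3
  CH2 → C:1 H:2
  CH(CN) → C:2 H:1 N:1
  CH2 → C:1 H:2
  CH(C2H5) → C:3 H:6
  CH2 → C:1 H:2
  CH2 → C:1 H:2
  CH2 → C:1 H:2
  CH2SH → C:1 H:3 S:1
Element totals:
  C: 12
  H: 23
  N: 1
  S: 1

C12H23NS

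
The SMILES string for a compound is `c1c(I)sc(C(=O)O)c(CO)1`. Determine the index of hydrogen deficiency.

Atom tally by fragment:
  thiophene ring core → C:4 H:4 S:1
  (− 3 ring H displaced by substituents)
  + I → I:1
  + COOH → C:1 H:1 O:2
  + CH2OH → C:1 H:3 O:1
Element totals:
  C: 6
  H: 5
  I: 1
  O: 3
  S: 1
Molecular formula: C6H5IO3S.
DoU = (2C + 2 + N − H − X) / 2 = (2·6 + 2 + 0 − 5 − 1) / 2 = 4.

4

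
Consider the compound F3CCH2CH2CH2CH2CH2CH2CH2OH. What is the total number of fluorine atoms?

3

Element totals:
  C: 8
  H: 15
  F: 3
  O: 1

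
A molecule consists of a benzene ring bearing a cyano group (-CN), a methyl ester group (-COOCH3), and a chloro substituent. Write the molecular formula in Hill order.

C9H6ClNO2

Atom tally by fragment:
  benzene ring core → C:6 H:6
  (− 3 ring H displaced by substituents)
  + CN → C:1 N:1
  + COOCH3 → C:2 H:3 O:2
  + Cl → Cl:1
Element totals:
  C: 9
  H: 6
  Cl: 1
  N: 1
  O: 2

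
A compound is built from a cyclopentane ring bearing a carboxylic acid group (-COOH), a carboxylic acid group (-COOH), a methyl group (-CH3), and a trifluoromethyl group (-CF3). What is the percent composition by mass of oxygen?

Atom tally by fragment:
  cyclopentane ring core → C:5 H:10
  (− 4 ring H displaced by substituents)
  + COOH → C:1 H:1 O:2
  + COOH → C:1 H:1 O:2
  + CH3 → C:1 H:3
  + CF3 → C:1 F:3
Element totals:
  C: 9
  H: 11
  F: 3
  O: 4
Molecular formula: C9H11F3O4.
Molar mass = 240.177 g/mol.
Mass from O: 4 × 15.999 = 63.996 g/mol.
%O = 63.996 / 240.177 × 100 = 26.65%.

26.65%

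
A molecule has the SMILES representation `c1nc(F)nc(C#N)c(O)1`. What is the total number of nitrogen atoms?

3

Atom tally by fragment:
  pyrimidine ring core → C:4 H:4 N:2
  (− 3 ring H displaced by substituents)
  + F → F:1
  + CN → C:1 N:1
  + OH → O:1 H:1
Element totals:
  C: 5
  H: 2
  F: 1
  N: 3
  O: 1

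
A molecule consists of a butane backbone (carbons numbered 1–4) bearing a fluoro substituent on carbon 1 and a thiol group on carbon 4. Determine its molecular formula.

Atom tally by fragment:
  FCH2 → C:1 H:2 F:1
  CH2 → C:1 H:2
  CH2 → C:1 H:2
  CH2SH → C:1 H:3 S:1
Element totals:
  C: 4
  H: 9
  F: 1
  S: 1

C4H9FS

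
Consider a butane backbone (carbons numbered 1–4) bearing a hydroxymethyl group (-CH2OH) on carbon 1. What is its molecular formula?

C5H12O

Atom tally by fragment:
  HOCH2CH2 → C:2 H:5 O:1
  CH2 → C:1 H:2
  CH2 → C:1 H:2
  CH3 → C:1 H:3
Element totals:
  C: 5
  H: 12
  O: 1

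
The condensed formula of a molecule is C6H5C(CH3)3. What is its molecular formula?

C10H14

Atom tally by fragment:
  benzene ring core → C:6 H:6
  (− 1 ring H displaced by substituents)
  + C(CH3)3 → C:4 H:9
Element totals:
  C: 10
  H: 14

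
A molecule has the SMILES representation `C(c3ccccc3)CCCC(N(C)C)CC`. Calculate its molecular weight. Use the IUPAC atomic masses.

Atom tally by fragment:
  C6H5CH2 → C:7 H:7
  CH2 → C:1 H:2
  CH2 → C:1 H:2
  CH2 → C:1 H:2
  CH(N(CH3)2) → C:3 H:7 N:1
  CH2 → C:1 H:2
  CH3 → C:1 H:3
Element totals:
  C: 15
  H: 25
  N: 1
Molecular formula: C15H25N.
  M = 15(12.011) + 25(1.008) + 14.007
    = 180.165 + 25.200 + 14.007 = 219.372

219.37 g/mol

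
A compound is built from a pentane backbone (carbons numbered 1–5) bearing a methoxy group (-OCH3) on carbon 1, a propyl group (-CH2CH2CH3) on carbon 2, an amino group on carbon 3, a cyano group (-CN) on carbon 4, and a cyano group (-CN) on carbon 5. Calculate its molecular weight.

Atom tally by fragment:
  CH3OCH2 → C:2 H:5 O:1
  CH(CH2CH2CH3) → C:4 H:8
  CH(NH2) → C:1 H:3 N:1
  CH(CN) → C:2 H:1 N:1
  CH2CN → C:2 H:2 N:1
Element totals:
  C: 11
  H: 19
  N: 3
  O: 1
Molecular formula: C11H19N3O.
  M = 11(12.011) + 19(1.008) + 3(14.007) + 15.999
    = 132.121 + 19.152 + 42.021 + 15.999 = 209.293

209.29 g/mol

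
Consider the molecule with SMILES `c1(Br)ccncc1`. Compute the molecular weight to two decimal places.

158.00 g/mol

Atom tally by fragment:
  pyridine ring core → C:5 H:5 N:1
  (− 1 ring H displaced by substituents)
  + Br → Br:1
Element totals:
  C: 5
  H: 4
  Br: 1
  N: 1
Molecular formula: C5H4BrN.
  M = 5(12.011) + 4(1.008) + 79.904 + 14.007
    = 60.055 + 4.032 + 79.904 + 14.007 = 157.998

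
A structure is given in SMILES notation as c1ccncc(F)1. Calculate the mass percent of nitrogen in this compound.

Atom tally by fragment:
  pyridine ring core → C:5 H:5 N:1
  (− 1 ring H displaced by substituents)
  + F → F:1
Element totals:
  C: 5
  H: 4
  F: 1
  N: 1
Molecular formula: C5H4FN.
Molar mass = 97.092 g/mol.
Mass from N: 1 × 14.007 = 14.007 g/mol.
%N = 14.007 / 97.092 × 100 = 14.43%.

14.43%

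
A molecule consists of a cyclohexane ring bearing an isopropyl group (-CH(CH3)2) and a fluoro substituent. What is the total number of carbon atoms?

9

Atom tally by fragment:
  cyclohexane ring core → C:6 H:12
  (− 2 ring H displaced by substituents)
  + CH(CH3)2 → C:3 H:7
  + F → F:1
Element totals:
  C: 9
  H: 17
  F: 1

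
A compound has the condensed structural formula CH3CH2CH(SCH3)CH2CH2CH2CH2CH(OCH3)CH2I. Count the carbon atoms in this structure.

11

Atom tally by fragment:
  CH3 → C:1 H:3
  CH2 → C:1 H:2
  CH(SCH3) → C:2 H:4 S:1
  CH2 → C:1 H:2
  CH2 → C:1 H:2
  CH2 → C:1 H:2
  CH2 → C:1 H:2
  CH(OCH3) → C:2 H:4 O:1
  CH2I → C:1 H:2 I:1
Element totals:
  C: 11
  H: 23
  I: 1
  O: 1
  S: 1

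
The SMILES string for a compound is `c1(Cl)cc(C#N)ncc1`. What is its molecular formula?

Atom tally by fragment:
  pyridine ring core → C:5 H:5 N:1
  (− 2 ring H displaced by substituents)
  + Cl → Cl:1
  + CN → C:1 N:1
Element totals:
  C: 6
  H: 3
  Cl: 1
  N: 2

C6H3ClN2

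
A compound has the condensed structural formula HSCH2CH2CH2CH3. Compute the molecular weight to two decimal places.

Element totals:
  C: 4
  H: 10
  S: 1
Molecular formula: C4H10S.
  M = 4(12.011) + 10(1.008) + 32.06
    = 48.044 + 10.080 + 32.060 = 90.184

90.18 g/mol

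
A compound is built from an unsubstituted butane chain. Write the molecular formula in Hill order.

Atom tally by fragment:
  CH3 → C:1 H:3
  CH2 → C:1 H:2
  CH2 → C:1 H:2
  CH3 → C:1 H:3
Element totals:
  C: 4
  H: 10

C4H10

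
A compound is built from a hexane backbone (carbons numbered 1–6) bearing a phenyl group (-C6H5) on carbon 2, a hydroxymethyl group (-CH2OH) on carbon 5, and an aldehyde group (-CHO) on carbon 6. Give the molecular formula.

C14H20O2

Atom tally by fragment:
  CH3 → C:1 H:3
  CH(C6H5) → C:7 H:6
  CH2 → C:1 H:2
  CH2 → C:1 H:2
  CH(CH2OH) → C:2 H:4 O:1
  CH2CHO → C:2 H:3 O:1
Element totals:
  C: 14
  H: 20
  O: 2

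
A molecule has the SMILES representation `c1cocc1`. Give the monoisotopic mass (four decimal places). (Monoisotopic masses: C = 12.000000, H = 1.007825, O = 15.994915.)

68.0262

Atom tally by fragment:
  furan ring core → C:4 H:4 O:1
Element totals:
  C: 4
  H: 4
  O: 1
Molecular formula: C4H4O.
  M = 4(12.0) + 4(1.007825) + 15.994915
    = 48.000000 + 4.031300 + 15.994915 = 68.026215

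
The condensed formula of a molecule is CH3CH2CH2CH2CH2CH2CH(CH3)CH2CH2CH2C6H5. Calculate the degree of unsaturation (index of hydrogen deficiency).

Atom tally by fragment:
  CH3 → C:1 H:3
  CH2 → C:1 H:2
  CH2 → C:1 H:2
  CH2 → C:1 H:2
  CH2 → C:1 H:2
  CH2 → C:1 H:2
  CH(CH3) → C:2 H:4
  CH2 → C:1 H:2
  CH2 → C:1 H:2
  CH2C6H5 → C:7 H:7
Element totals:
  C: 17
  H: 28
Molecular formula: C17H28.
DoU = (2C + 2 + N − H − X) / 2 = (2·17 + 2 + 0 − 28 − 0) / 2 = 4.

4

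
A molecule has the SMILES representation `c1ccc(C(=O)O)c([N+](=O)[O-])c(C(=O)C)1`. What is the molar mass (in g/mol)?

209.16 g/mol

Atom tally by fragment:
  benzene ring core → C:6 H:6
  (− 3 ring H displaced by substituents)
  + COOH → C:1 H:1 O:2
  + NO2 → N:1 O:2
  + COCH3 → C:2 H:3 O:1
Element totals:
  C: 9
  H: 7
  N: 1
  O: 5
Molecular formula: C9H7NO5.
  M = 9(12.011) + 7(1.008) + 14.007 + 5(15.999)
    = 108.099 + 7.056 + 14.007 + 79.995 = 209.157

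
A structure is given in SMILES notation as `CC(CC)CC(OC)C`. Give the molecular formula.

Atom tally by fragment:
  CH3 → C:1 H:3
  CH(C2H5) → C:3 H:6
  CH2 → C:1 H:2
  CH(OCH3) → C:2 H:4 O:1
  CH3 → C:1 H:3
Element totals:
  C: 8
  H: 18
  O: 1

C8H18O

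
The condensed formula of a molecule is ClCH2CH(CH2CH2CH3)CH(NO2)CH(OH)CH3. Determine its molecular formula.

Element totals:
  C: 8
  H: 16
  Cl: 1
  N: 1
  O: 3

C8H16ClNO3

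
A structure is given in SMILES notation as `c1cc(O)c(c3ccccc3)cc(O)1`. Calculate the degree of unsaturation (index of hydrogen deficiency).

Atom tally by fragment:
  benzene ring core → C:6 H:6
  (− 3 ring H displaced by substituents)
  + OH → O:1 H:1
  + C6H5 → C:6 H:5
  + OH → O:1 H:1
Element totals:
  C: 12
  H: 10
  O: 2
Molecular formula: C12H10O2.
DoU = (2C + 2 + N − H − X) / 2 = (2·12 + 2 + 0 − 10 − 0) / 2 = 8.

8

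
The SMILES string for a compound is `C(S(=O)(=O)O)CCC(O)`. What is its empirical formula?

Atom tally by fragment:
  HO3SCH2 → C:1 H:3 S:1 O:3
  CH2 → C:1 H:2
  CH2 → C:1 H:2
  CH2OH → C:1 H:3 O:1
Element totals:
  C: 4
  H: 10
  O: 4
  S: 1
Molecular formula: C4H10O4S.
gcd of subscripts (4, 10, 4, 1) = 1, so the empirical formula equals the molecular formula.

C4H10O4S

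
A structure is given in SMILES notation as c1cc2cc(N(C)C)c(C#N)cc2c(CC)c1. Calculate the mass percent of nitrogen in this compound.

Atom tally by fragment:
  naphthalene ring system core → C:10 H:8
  (− 3 ring H displaced by substituents)
  + N(CH3)2 → N:1 C:2 H:6
  + CN → C:1 N:1
  + C2H5 → C:2 H:5
Element totals:
  C: 15
  H: 16
  N: 2
Molecular formula: C15H16N2.
Molar mass = 224.307 g/mol.
Mass from N: 2 × 14.007 = 28.014 g/mol.
%N = 28.014 / 224.307 × 100 = 12.49%.

12.49%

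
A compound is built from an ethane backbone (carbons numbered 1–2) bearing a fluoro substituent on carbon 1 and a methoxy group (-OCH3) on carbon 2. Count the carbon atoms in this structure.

3

Atom tally by fragment:
  FCH2 → C:1 H:2 F:1
  CH2OCH3 → C:2 H:5 O:1
Element totals:
  C: 3
  H: 7
  F: 1
  O: 1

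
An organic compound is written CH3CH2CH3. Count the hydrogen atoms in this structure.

Element totals:
  C: 3
  H: 8

8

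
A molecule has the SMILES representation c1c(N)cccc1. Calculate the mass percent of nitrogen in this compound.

Atom tally by fragment:
  benzene ring core → C:6 H:6
  (− 1 ring H displaced by substituents)
  + NH2 → N:1 H:2
Element totals:
  C: 6
  H: 7
  N: 1
Molecular formula: C6H7N.
Molar mass = 93.129 g/mol.
Mass from N: 1 × 14.007 = 14.007 g/mol.
%N = 14.007 / 93.129 × 100 = 15.04%.

15.04%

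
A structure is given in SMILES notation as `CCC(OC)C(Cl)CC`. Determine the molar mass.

Atom tally by fragment:
  CH3 → C:1 H:3
  CH2 → C:1 H:2
  CH(OCH3) → C:2 H:4 O:1
  CH(Cl) → C:1 H:1 Cl:1
  CH2 → C:1 H:2
  CH3 → C:1 H:3
Element totals:
  C: 7
  H: 15
  Cl: 1
  O: 1
Molecular formula: C7H15ClO.
  M = 7(12.011) + 15(1.008) + 35.45 + 15.999
    = 84.077 + 15.120 + 35.450 + 15.999 = 150.646

150.65 g/mol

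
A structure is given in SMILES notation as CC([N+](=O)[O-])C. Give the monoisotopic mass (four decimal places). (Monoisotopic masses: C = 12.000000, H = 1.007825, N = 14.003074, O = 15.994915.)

89.0477

Atom tally by fragment:
  CH3 → C:1 H:3
  CH(NO2) → C:1 H:1 N:1 O:2
  CH3 → C:1 H:3
Element totals:
  C: 3
  H: 7
  N: 1
  O: 2
Molecular formula: C3H7NO2.
  M = 3(12.0) + 7(1.007825) + 14.003074 + 2(15.994915)
    = 36.000000 + 7.054775 + 14.003074 + 31.989830 = 89.047679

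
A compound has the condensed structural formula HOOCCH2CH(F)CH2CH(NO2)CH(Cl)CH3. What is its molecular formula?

C7H11ClFNO4

Atom tally by fragment:
  HOOCCH2 → C:2 H:3 O:2
  CH(F) → C:1 H:1 F:1
  CH2 → C:1 H:2
  CH(NO2) → C:1 H:1 N:1 O:2
  CH(Cl) → C:1 H:1 Cl:1
  CH3 → C:1 H:3
Element totals:
  C: 7
  H: 11
  Cl: 1
  F: 1
  N: 1
  O: 4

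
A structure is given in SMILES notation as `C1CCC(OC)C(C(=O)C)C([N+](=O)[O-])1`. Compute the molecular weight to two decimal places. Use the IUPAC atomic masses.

201.22 g/mol

Atom tally by fragment:
  cyclohexane ring core → C:6 H:12
  (− 3 ring H displaced by substituents)
  + OCH3 → C:1 H:3 O:1
  + COCH3 → C:2 H:3 O:1
  + NO2 → N:1 O:2
Element totals:
  C: 9
  H: 15
  N: 1
  O: 4
Molecular formula: C9H15NO4.
  M = 9(12.011) + 15(1.008) + 14.007 + 4(15.999)
    = 108.099 + 15.120 + 14.007 + 63.996 = 201.222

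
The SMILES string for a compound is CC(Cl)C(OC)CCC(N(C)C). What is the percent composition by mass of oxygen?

8.26%

Atom tally by fragment:
  CH3 → C:1 H:3
  CH(Cl) → C:1 H:1 Cl:1
  CH(OCH3) → C:2 H:4 O:1
  CH2 → C:1 H:2
  CH2 → C:1 H:2
  CH2N(CH3)2 → C:3 H:8 N:1
Element totals:
  C: 9
  H: 20
  Cl: 1
  N: 1
  O: 1
Molecular formula: C9H20ClNO.
Molar mass = 193.715 g/mol.
Mass from O: 1 × 15.999 = 15.999 g/mol.
%O = 15.999 / 193.715 × 100 = 8.26%.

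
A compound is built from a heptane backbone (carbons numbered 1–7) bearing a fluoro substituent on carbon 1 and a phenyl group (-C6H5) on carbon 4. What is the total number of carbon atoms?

Atom tally by fragment:
  FCH2 → C:1 H:2 F:1
  CH2 → C:1 H:2
  CH2 → C:1 H:2
  CH(C6H5) → C:7 H:6
  CH2 → C:1 H:2
  CH2 → C:1 H:2
  CH3 → C:1 H:3
Element totals:
  C: 13
  H: 19
  F: 1

13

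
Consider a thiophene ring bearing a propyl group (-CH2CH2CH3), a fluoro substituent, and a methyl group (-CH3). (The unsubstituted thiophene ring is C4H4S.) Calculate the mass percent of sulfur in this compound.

20.26%

Atom tally by fragment:
  thiophene ring core → C:4 H:4 S:1
  (− 3 ring H displaced by substituents)
  + CH2CH2CH3 → C:3 H:7
  + F → F:1
  + CH3 → C:1 H:3
Element totals:
  C: 8
  H: 11
  F: 1
  S: 1
Molecular formula: C8H11FS.
Molar mass = 158.234 g/mol.
Mass from S: 1 × 32.06 = 32.060 g/mol.
%S = 32.060 / 158.234 × 100 = 20.26%.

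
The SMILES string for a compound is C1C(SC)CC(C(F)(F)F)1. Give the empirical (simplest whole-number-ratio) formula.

C6H9F3S

Atom tally by fragment:
  cyclobutane ring core → C:4 H:8
  (− 2 ring H displaced by substituents)
  + SCH3 → C:1 H:3 S:1
  + CF3 → C:1 F:3
Element totals:
  C: 6
  H: 9
  F: 3
  S: 1
Molecular formula: C6H9F3S.
gcd of subscripts (6, 3, 9, 1) = 1, so the empirical formula equals the molecular formula.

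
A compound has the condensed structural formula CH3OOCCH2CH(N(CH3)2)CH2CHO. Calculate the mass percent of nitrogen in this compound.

8.09%

Atom tally by fragment:
  CH3OOCCH2 → C:3 H:5 O:2
  CH(N(CH3)2) → C:3 H:7 N:1
  CH2CHO → C:2 H:3 O:1
Element totals:
  C: 8
  H: 15
  N: 1
  O: 3
Molecular formula: C8H15NO3.
Molar mass = 173.212 g/mol.
Mass from N: 1 × 14.007 = 14.007 g/mol.
%N = 14.007 / 173.212 × 100 = 8.09%.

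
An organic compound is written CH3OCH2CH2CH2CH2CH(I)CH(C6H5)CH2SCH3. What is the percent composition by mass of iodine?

Atom tally by fragment:
  CH3OCH2 → C:2 H:5 O:1
  CH2 → C:1 H:2
  CH2 → C:1 H:2
  CH2 → C:1 H:2
  CH(I) → C:1 H:1 I:1
  CH(C6H5) → C:7 H:6
  CH2SCH3 → C:2 H:5 S:1
Element totals:
  C: 15
  H: 23
  I: 1
  O: 1
  S: 1
Molecular formula: C15H23IOS.
Molar mass = 378.312 g/mol.
Mass from I: 1 × 126.904 = 126.904 g/mol.
%I = 126.904 / 378.312 × 100 = 33.54%.

33.54%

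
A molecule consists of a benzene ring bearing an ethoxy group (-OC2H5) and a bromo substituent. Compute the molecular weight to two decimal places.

201.06 g/mol

Atom tally by fragment:
  benzene ring core → C:6 H:6
  (− 2 ring H displaced by substituents)
  + OC2H5 → C:2 H:5 O:1
  + Br → Br:1
Element totals:
  C: 8
  H: 9
  Br: 1
  O: 1
Molecular formula: C8H9BrO.
  M = 8(12.011) + 9(1.008) + 79.904 + 15.999
    = 96.088 + 9.072 + 79.904 + 15.999 = 201.063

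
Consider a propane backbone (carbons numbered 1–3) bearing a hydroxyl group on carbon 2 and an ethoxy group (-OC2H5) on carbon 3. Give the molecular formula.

C5H12O2

Atom tally by fragment:
  CH3 → C:1 H:3
  CH(OH) → C:1 H:2 O:1
  CH2OC2H5 → C:3 H:7 O:1
Element totals:
  C: 5
  H: 12
  O: 2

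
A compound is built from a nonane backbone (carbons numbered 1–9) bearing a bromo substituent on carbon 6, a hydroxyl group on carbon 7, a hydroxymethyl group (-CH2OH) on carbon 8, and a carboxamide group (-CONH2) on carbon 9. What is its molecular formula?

Atom tally by fragment:
  CH3 → C:1 H:3
  CH2 → C:1 H:2
  CH2 → C:1 H:2
  CH2 → C:1 H:2
  CH2 → C:1 H:2
  CH(Br) → C:1 H:1 Br:1
  CH(OH) → C:1 H:2 O:1
  CH(CH2OH) → C:2 H:4 O:1
  CH2CONH2 → C:2 H:4 O:1 N:1
Element totals:
  C: 11
  H: 22
  Br: 1
  N: 1
  O: 3

C11H22BrNO3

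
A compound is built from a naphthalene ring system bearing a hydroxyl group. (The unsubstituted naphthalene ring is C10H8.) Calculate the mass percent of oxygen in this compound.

11.10%

Atom tally by fragment:
  naphthalene ring system core → C:10 H:8
  (− 1 ring H displaced by substituents)
  + OH → O:1 H:1
Element totals:
  C: 10
  H: 8
  O: 1
Molecular formula: C10H8O.
Molar mass = 144.173 g/mol.
Mass from O: 1 × 15.999 = 15.999 g/mol.
%O = 15.999 / 144.173 × 100 = 11.10%.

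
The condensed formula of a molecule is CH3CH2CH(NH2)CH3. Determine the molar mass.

Atom tally by fragment:
  CH3 → C:1 H:3
  CH2 → C:1 H:2
  CH(NH2) → C:1 H:3 N:1
  CH3 → C:1 H:3
Element totals:
  C: 4
  H: 11
  N: 1
Molecular formula: C4H11N.
  M = 4(12.011) + 11(1.008) + 14.007
    = 48.044 + 11.088 + 14.007 = 73.139

73.14 g/mol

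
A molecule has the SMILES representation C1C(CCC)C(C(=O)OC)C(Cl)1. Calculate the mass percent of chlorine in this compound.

18.59%

Atom tally by fragment:
  cyclobutane ring core → C:4 H:8
  (− 3 ring H displaced by substituents)
  + CH2CH2CH3 → C:3 H:7
  + COOCH3 → C:2 H:3 O:2
  + Cl → Cl:1
Element totals:
  C: 9
  H: 15
  Cl: 1
  O: 2
Molecular formula: C9H15ClO2.
Molar mass = 190.667 g/mol.
Mass from Cl: 1 × 35.45 = 35.450 g/mol.
%Cl = 35.450 / 190.667 × 100 = 18.59%.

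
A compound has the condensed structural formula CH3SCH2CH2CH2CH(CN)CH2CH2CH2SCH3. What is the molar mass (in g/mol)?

Atom tally by fragment:
  CH3SCH2 → C:2 H:5 S:1
  CH2 → C:1 H:2
  CH2 → C:1 H:2
  CH(CN) → C:2 H:1 N:1
  CH2 → C:1 H:2
  CH2 → C:1 H:2
  CH2SCH3 → C:2 H:5 S:1
Element totals:
  C: 10
  H: 19
  N: 1
  S: 2
Molecular formula: C10H19NS2.
  M = 10(12.011) + 19(1.008) + 14.007 + 2(32.06)
    = 120.110 + 19.152 + 14.007 + 64.120 = 217.389

217.39 g/mol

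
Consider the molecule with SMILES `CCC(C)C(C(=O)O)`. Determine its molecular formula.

Atom tally by fragment:
  CH3 → C:1 H:3
  CH2 → C:1 H:2
  CH(CH3) → C:2 H:4
  CH2COOH → C:2 H:3 O:2
Element totals:
  C: 6
  H: 12
  O: 2

C6H12O2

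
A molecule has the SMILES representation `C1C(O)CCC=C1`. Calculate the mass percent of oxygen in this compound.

16.30%

Atom tally by fragment:
  cyclohexene ring core → C:6 H:10
  (− 1 ring H displaced by substituents)
  + OH → O:1 H:1
Element totals:
  C: 6
  H: 10
  O: 1
Molecular formula: C6H10O.
Molar mass = 98.145 g/mol.
Mass from O: 1 × 15.999 = 15.999 g/mol.
%O = 15.999 / 98.145 × 100 = 16.30%.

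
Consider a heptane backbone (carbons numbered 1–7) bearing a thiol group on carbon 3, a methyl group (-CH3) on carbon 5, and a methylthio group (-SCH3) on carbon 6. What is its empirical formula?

Atom tally by fragment:
  CH3 → C:1 H:3
  CH2 → C:1 H:2
  CH(SH) → C:1 H:2 S:1
  CH2 → C:1 H:2
  CH(CH3) → C:2 H:4
  CH(SCH3) → C:2 H:4 S:1
  CH3 → C:1 H:3
Element totals:
  C: 9
  H: 20
  S: 2
Molecular formula: C9H20S2.
gcd of subscripts (9, 20, 2) = 1, so the empirical formula equals the molecular formula.

C9H20S2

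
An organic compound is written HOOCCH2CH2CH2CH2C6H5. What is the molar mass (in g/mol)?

178.23 g/mol

Atom tally by fragment:
  HOOCCH2 → C:2 H:3 O:2
  CH2 → C:1 H:2
  CH2 → C:1 H:2
  CH2C6H5 → C:7 H:7
Element totals:
  C: 11
  H: 14
  O: 2
Molecular formula: C11H14O2.
  M = 11(12.011) + 14(1.008) + 2(15.999)
    = 132.121 + 14.112 + 31.998 = 178.231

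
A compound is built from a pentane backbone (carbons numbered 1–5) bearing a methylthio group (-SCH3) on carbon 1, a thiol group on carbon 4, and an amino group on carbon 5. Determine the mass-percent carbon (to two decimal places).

43.59%

Atom tally by fragment:
  CH3SCH2 → C:2 H:5 S:1
  CH2 → C:1 H:2
  CH2 → C:1 H:2
  CH(SH) → C:1 H:2 S:1
  CH2NH2 → C:1 H:4 N:1
Element totals:
  C: 6
  H: 15
  N: 1
  S: 2
Molecular formula: C6H15NS2.
Molar mass = 165.313 g/mol.
Mass from C: 6 × 12.011 = 72.066 g/mol.
%C = 72.066 / 165.313 × 100 = 43.59%.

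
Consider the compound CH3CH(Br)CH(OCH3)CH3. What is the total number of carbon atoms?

Atom tally by fragment:
  CH3 → C:1 H:3
  CH(Br) → C:1 H:1 Br:1
  CH(OCH3) → C:2 H:4 O:1
  CH3 → C:1 H:3
Element totals:
  C: 5
  H: 11
  Br: 1
  O: 1

5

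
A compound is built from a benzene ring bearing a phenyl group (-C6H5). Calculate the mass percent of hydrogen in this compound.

Atom tally by fragment:
  benzene ring core → C:6 H:6
  (− 1 ring H displaced by substituents)
  + C6H5 → C:6 H:5
Element totals:
  C: 12
  H: 10
Molecular formula: C12H10.
Molar mass = 154.212 g/mol.
Mass from H: 10 × 1.008 = 10.080 g/mol.
%H = 10.080 / 154.212 × 100 = 6.54%.

6.54%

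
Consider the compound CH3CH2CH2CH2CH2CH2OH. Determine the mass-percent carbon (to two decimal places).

Atom tally by fragment:
  CH3 → C:1 H:3
  CH2 → C:1 H:2
  CH2 → C:1 H:2
  CH2 → C:1 H:2
  CH2CH2OH → C:2 H:5 O:1
Element totals:
  C: 6
  H: 14
  O: 1
Molecular formula: C6H14O.
Molar mass = 102.177 g/mol.
Mass from C: 6 × 12.011 = 72.066 g/mol.
%C = 72.066 / 102.177 × 100 = 70.53%.

70.53%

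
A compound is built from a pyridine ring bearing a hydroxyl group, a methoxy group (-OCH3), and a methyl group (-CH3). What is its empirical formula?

Atom tally by fragment:
  pyridine ring core → C:5 H:5 N:1
  (− 3 ring H displaced by substituents)
  + OH → O:1 H:1
  + OCH3 → C:1 H:3 O:1
  + CH3 → C:1 H:3
Element totals:
  C: 7
  H: 9
  N: 1
  O: 2
Molecular formula: C7H9NO2.
gcd of subscripts (7, 9, 1, 2) = 1, so the empirical formula equals the molecular formula.

C7H9NO2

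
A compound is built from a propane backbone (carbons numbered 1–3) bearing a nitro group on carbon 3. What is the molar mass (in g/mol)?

Atom tally by fragment:
  CH3 → C:1 H:3
  CH2 → C:1 H:2
  CH2NO2 → C:1 H:2 N:1 O:2
Element totals:
  C: 3
  H: 7
  N: 1
  O: 2
Molecular formula: C3H7NO2.
  M = 3(12.011) + 7(1.008) + 14.007 + 2(15.999)
    = 36.033 + 7.056 + 14.007 + 31.998 = 89.094

89.09 g/mol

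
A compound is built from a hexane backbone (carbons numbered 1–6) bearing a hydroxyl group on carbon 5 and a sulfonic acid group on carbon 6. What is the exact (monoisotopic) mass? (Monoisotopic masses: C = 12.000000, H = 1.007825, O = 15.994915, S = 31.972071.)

182.0613

Atom tally by fragment:
  CH3 → C:1 H:3
  CH2 → C:1 H:2
  CH2 → C:1 H:2
  CH2 → C:1 H:2
  CH(OH) → C:1 H:2 O:1
  CH2SO3H → C:1 H:3 S:1 O:3
Element totals:
  C: 6
  H: 14
  O: 4
  S: 1
Molecular formula: C6H14O4S.
  M = 6(12.0) + 14(1.007825) + 4(15.994915) + 31.972071
    = 72.000000 + 14.109550 + 63.979660 + 31.972071 = 182.061281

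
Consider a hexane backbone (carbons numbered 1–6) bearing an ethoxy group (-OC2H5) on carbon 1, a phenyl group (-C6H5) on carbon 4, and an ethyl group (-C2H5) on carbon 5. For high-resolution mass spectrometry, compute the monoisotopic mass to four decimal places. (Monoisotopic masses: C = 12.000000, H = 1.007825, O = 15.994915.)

234.1984

Atom tally by fragment:
  C2H5OCH2 → C:3 H:7 O:1
  CH2 → C:1 H:2
  CH2 → C:1 H:2
  CH(C6H5) → C:7 H:6
  CH(C2H5) → C:3 H:6
  CH3 → C:1 H:3
Element totals:
  C: 16
  H: 26
  O: 1
Molecular formula: C16H26O.
  M = 16(12.0) + 26(1.007825) + 15.994915
    = 192.000000 + 26.203450 + 15.994915 = 234.198365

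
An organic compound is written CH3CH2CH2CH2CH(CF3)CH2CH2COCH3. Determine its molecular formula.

C10H17F3O

Atom tally by fragment:
  CH3 → C:1 H:3
  CH2 → C:1 H:2
  CH2 → C:1 H:2
  CH2 → C:1 H:2
  CH(CF3) → C:2 H:1 F:3
  CH2 → C:1 H:2
  CH2COCH3 → C:3 H:5 O:1
Element totals:
  C: 10
  H: 17
  F: 3
  O: 1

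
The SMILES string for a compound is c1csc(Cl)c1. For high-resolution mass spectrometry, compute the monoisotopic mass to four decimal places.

Atom tally by fragment:
  thiophene ring core → C:4 H:4 S:1
  (− 1 ring H displaced by substituents)
  + Cl → Cl:1
Element totals:
  C: 4
  H: 3
  Cl: 1
  S: 1
Molecular formula: C4H3ClS.
  M = 4(12.0) + 3(1.007825) + 34.968853 + 31.972071
    = 48.000000 + 3.023475 + 34.968853 + 31.972071 = 117.964399

117.9644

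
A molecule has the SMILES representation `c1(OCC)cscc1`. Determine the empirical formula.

C6H8OS

Atom tally by fragment:
  thiophene ring core → C:4 H:4 S:1
  (− 1 ring H displaced by substituents)
  + OC2H5 → C:2 H:5 O:1
Element totals:
  C: 6
  H: 8
  O: 1
  S: 1
Molecular formula: C6H8OS.
gcd of subscripts (6, 8, 1, 1) = 1, so the empirical formula equals the molecular formula.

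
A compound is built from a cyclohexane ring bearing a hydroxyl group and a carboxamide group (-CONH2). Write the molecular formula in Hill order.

Atom tally by fragment:
  cyclohexane ring core → C:6 H:12
  (− 2 ring H displaced by substituents)
  + OH → O:1 H:1
  + CONH2 → C:1 H:2 O:1 N:1
Element totals:
  C: 7
  H: 13
  N: 1
  O: 2

C7H13NO2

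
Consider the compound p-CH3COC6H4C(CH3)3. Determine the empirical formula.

C12H16O

Atom tally by fragment:
  benzene ring core → C:6 H:6
  (− 2 ring H displaced by substituents)
  + COCH3 → C:2 H:3 O:1
  + C(CH3)3 → C:4 H:9
Element totals:
  C: 12
  H: 16
  O: 1
Molecular formula: C12H16O.
gcd of subscripts (12, 16, 1) = 1, so the empirical formula equals the molecular formula.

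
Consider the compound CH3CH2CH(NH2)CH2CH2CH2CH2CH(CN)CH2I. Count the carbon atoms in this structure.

Element totals:
  C: 10
  H: 19
  I: 1
  N: 2

10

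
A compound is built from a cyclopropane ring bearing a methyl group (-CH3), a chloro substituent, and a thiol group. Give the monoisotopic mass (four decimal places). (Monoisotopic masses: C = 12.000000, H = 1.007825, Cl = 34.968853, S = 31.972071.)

Atom tally by fragment:
  cyclopropane ring core → C:3 H:6
  (− 3 ring H displaced by substituents)
  + CH3 → C:1 H:3
  + Cl → Cl:1
  + SH → S:1 H:1
Element totals:
  C: 4
  H: 7
  Cl: 1
  S: 1
Molecular formula: C4H7ClS.
  M = 4(12.0) + 7(1.007825) + 34.968853 + 31.972071
    = 48.000000 + 7.054775 + 34.968853 + 31.972071 = 121.995699

121.9957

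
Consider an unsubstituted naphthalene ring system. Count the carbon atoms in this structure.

10

Atom tally by fragment:
  naphthalene ring system core → C:10 H:8
Element totals:
  C: 10
  H: 8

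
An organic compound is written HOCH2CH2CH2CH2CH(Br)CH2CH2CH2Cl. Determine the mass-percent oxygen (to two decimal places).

Atom tally by fragment:
  HOCH2 → C:1 H:3 O:1
  CH2 → C:1 H:2
  CH2 → C:1 H:2
  CH2 → C:1 H:2
  CH(Br) → C:1 H:1 Br:1
  CH2 → C:1 H:2
  CH2 → C:1 H:2
  CH2Cl → C:1 H:2 Cl:1
Element totals:
  C: 8
  H: 16
  Br: 1
  Cl: 1
  O: 1
Molecular formula: C8H16BrClO.
Molar mass = 243.569 g/mol.
Mass from O: 1 × 15.999 = 15.999 g/mol.
%O = 15.999 / 243.569 × 100 = 6.57%.

6.57%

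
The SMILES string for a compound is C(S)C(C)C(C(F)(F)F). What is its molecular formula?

Atom tally by fragment:
  HSCH2 → C:1 H:3 S:1
  CH(CH3) → C:2 H:4
  CH2CF3 → C:2 H:2 F:3
Element totals:
  C: 5
  H: 9
  F: 3
  S: 1

C5H9F3S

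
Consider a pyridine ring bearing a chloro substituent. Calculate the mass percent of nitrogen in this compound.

Atom tally by fragment:
  pyridine ring core → C:5 H:5 N:1
  (− 1 ring H displaced by substituents)
  + Cl → Cl:1
Element totals:
  C: 5
  H: 4
  Cl: 1
  N: 1
Molecular formula: C5H4ClN.
Molar mass = 113.544 g/mol.
Mass from N: 1 × 14.007 = 14.007 g/mol.
%N = 14.007 / 113.544 × 100 = 12.34%.

12.34%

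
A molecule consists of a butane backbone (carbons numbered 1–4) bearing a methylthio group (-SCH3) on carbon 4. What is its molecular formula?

Atom tally by fragment:
  CH3 → C:1 H:3
  CH2 → C:1 H:2
  CH2 → C:1 H:2
  CH2SCH3 → C:2 H:5 S:1
Element totals:
  C: 5
  H: 12
  S: 1

C5H12S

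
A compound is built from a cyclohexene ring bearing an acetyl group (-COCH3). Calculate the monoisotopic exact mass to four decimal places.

124.0888

Atom tally by fragment:
  cyclohexene ring core → C:6 H:10
  (− 1 ring H displaced by substituents)
  + COCH3 → C:2 H:3 O:1
Element totals:
  C: 8
  H: 12
  O: 1
Molecular formula: C8H12O.
  M = 8(12.0) + 12(1.007825) + 15.994915
    = 96.000000 + 12.093900 + 15.994915 = 124.088815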